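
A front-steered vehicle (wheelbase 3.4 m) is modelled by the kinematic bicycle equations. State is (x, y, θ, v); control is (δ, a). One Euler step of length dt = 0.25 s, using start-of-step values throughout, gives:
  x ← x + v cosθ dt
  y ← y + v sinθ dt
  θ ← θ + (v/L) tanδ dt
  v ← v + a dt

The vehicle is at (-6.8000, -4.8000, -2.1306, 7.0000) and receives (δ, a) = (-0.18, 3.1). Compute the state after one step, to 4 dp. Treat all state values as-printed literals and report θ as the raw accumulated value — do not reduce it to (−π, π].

(-7.7293, -6.2829, -2.2243, 7.7750)

x' = -6.8000 + 7.0000·cos(-2.1306)·0.25 = -7.7293
y' = -4.8000 + 7.0000·sin(-2.1306)·0.25 = -6.2829
θ' = -2.1306 + (7.0000/3.4)·tan(-0.18)·0.25 = -2.2243
v' = 7.0000 + 3.1000·0.25 = 7.7750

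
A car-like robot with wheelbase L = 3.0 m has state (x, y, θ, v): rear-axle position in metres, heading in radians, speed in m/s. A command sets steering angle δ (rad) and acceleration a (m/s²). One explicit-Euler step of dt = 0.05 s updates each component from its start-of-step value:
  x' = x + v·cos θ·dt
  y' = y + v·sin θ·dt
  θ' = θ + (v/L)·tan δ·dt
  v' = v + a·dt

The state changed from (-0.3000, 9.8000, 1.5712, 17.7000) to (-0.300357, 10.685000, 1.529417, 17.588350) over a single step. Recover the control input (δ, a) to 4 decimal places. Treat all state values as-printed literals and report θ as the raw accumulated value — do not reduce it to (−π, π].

δ = -0.1407, a = -2.2330

a = (v'−v)/dt = (-0.111650)/0.05 = -2.2330
Δθ = θ'−θ = -0.041783;  (v·dt/L) = 17.7000·0.05/3.0 = 0.295000
tan δ = Δθ·L/(v·dt) = -0.141637  →  δ = -0.1407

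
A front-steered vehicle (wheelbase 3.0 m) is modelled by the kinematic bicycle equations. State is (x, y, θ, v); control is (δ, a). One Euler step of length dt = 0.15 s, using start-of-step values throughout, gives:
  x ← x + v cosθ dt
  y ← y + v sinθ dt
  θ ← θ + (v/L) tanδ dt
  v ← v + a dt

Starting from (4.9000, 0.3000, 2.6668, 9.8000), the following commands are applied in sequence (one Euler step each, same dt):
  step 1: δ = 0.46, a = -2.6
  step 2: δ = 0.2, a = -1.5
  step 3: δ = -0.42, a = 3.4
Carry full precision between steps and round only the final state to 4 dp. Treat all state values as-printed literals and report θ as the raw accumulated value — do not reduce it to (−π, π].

(0.8540, 1.4843, 2.7999, 9.6950)

after step 1 (δ=0.46, a=-2.6): (3.592600, 0.972016, 2.909570, 9.410000)
after step 2 (δ=0.2, a=-1.5): (2.218924, 1.296586, 3.004945, 9.185000)
after step 3 (δ=-0.42, a=3.4): (0.854017, 1.484267, 2.799857, 9.695000)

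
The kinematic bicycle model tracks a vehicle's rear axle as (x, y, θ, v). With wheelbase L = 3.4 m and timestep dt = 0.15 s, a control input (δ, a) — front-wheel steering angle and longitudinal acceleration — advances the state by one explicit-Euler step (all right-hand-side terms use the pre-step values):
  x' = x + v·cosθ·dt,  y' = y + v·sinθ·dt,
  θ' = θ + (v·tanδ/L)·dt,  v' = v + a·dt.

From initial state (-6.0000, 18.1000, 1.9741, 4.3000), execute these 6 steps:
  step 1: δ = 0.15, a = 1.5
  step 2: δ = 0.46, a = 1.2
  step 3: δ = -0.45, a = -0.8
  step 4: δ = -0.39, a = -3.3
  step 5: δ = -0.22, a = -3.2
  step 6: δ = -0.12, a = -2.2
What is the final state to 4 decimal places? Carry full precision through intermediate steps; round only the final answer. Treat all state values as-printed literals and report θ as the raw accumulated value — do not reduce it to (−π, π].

(-7.5543, 21.6362, 1.8587, 3.2800)

after step 1 (δ=0.15, a=1.5): (-6.253136, 18.693251, 2.002771, 4.525000)
after step 2 (δ=0.46, a=1.2): (-6.537305, 19.309652, 2.101679, 4.705000)
after step 3 (δ=-0.45, a=-0.8): (-6.894622, 19.918263, 2.001409, 4.585000)
after step 4 (δ=-0.39, a=-3.3): (-7.181709, 20.543228, 1.918261, 4.090000)
after step 5 (δ=-0.22, a=-3.2): (-7.390615, 21.120065, 1.877911, 3.610000)
after step 6 (δ=-0.12, a=-2.2): (-7.554316, 21.636228, 1.858707, 3.280000)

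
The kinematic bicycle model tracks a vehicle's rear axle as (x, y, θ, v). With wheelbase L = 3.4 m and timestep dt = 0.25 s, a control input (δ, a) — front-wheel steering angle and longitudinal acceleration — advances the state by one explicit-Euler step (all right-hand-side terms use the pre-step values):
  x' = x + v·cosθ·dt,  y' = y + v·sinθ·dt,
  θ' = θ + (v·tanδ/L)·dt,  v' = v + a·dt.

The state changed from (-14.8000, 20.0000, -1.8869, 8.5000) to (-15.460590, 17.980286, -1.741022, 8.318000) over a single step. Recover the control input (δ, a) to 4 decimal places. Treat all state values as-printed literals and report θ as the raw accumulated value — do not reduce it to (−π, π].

a = (v'−v)/dt = (-0.182000)/0.25 = -0.7280
Δθ = θ'−θ = 0.145878;  (v·dt/L) = 8.5000·0.25/3.4 = 0.625000
tan δ = Δθ·L/(v·dt) = 0.233405  →  δ = 0.2293

δ = 0.2293, a = -0.7280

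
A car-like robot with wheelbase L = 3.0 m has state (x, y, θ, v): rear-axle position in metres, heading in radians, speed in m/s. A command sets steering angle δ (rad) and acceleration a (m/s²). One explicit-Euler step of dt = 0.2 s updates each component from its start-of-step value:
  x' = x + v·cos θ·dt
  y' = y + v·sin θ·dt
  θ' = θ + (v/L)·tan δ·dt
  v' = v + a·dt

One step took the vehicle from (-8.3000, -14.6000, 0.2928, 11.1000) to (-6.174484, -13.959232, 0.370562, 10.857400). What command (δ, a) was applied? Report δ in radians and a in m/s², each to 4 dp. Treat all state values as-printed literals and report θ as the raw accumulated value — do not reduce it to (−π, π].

a = (v'−v)/dt = (-0.242600)/0.2 = -1.2130
Δθ = θ'−θ = 0.077762;  (v·dt/L) = 11.1000·0.2/3.0 = 0.740000
tan δ = Δθ·L/(v·dt) = 0.105084  →  δ = 0.1047

δ = 0.1047, a = -1.2130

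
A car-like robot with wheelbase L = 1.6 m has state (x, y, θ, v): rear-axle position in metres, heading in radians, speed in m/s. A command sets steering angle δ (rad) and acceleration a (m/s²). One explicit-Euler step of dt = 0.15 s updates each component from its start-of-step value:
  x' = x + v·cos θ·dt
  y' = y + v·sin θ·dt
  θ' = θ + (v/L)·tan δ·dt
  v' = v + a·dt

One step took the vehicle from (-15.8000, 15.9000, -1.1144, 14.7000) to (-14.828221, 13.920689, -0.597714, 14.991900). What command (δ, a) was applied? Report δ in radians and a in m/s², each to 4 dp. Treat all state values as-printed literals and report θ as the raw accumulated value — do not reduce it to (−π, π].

δ = 0.3587, a = 1.9460

a = (v'−v)/dt = (0.291900)/0.15 = 1.9460
Δθ = θ'−θ = 0.516686;  (v·dt/L) = 14.7000·0.15/1.6 = 1.378125
tan δ = Δθ·L/(v·dt) = 0.374920  →  δ = 0.3587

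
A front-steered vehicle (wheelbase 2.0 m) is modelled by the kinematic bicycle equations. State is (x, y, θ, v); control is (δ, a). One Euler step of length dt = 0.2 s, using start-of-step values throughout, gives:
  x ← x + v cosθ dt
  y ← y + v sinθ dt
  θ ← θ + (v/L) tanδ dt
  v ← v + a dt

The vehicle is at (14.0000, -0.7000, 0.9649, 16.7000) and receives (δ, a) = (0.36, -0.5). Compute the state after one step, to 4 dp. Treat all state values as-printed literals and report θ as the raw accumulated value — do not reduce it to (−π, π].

x' = 14.0000 + 16.7000·cos(0.9649)·0.2 = 15.9021
y' = -0.7000 + 16.7000·sin(0.9649)·0.2 = 2.0455
θ' = 0.9649 + (16.7000/2.0)·tan(0.36)·0.2 = 1.5935
v' = 16.7000 − 0.5000·0.2 = 16.6000

(15.9021, 2.0455, 1.5935, 16.6000)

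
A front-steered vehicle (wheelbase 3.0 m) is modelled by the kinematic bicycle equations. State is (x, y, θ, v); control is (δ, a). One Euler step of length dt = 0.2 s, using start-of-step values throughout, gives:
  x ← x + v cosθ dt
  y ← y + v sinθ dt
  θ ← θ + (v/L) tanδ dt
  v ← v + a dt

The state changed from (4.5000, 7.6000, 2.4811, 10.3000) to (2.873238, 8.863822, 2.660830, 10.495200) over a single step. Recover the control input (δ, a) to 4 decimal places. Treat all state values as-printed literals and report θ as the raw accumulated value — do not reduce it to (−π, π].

a = (v'−v)/dt = (0.195200)/0.2 = 0.9760
Δθ = θ'−θ = 0.179730;  (v·dt/L) = 10.3000·0.2/3.0 = 0.686667
tan δ = Δθ·L/(v·dt) = 0.261743  →  δ = 0.2560

δ = 0.2560, a = 0.9760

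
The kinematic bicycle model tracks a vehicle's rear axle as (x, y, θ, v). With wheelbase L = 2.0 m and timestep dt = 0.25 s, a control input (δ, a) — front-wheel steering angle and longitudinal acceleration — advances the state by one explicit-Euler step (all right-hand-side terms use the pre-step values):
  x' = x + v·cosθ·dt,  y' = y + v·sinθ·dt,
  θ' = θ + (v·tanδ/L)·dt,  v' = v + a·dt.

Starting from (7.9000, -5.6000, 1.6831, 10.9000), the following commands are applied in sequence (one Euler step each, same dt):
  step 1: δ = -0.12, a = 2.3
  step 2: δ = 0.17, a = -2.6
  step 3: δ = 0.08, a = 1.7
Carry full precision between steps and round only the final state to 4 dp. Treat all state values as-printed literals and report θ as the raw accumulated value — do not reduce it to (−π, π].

after step 1 (δ=-0.12, a=2.3): (7.594615, -2.892166, 1.518811, 11.475000)
after step 2 (δ=0.17, a=-2.6): (7.743682, -0.027291, 1.765031, 10.825000)
after step 3 (δ=0.08, a=1.7): (7.221334, 2.628069, 1.873512, 11.250000)

(7.2213, 2.6281, 1.8735, 11.2500)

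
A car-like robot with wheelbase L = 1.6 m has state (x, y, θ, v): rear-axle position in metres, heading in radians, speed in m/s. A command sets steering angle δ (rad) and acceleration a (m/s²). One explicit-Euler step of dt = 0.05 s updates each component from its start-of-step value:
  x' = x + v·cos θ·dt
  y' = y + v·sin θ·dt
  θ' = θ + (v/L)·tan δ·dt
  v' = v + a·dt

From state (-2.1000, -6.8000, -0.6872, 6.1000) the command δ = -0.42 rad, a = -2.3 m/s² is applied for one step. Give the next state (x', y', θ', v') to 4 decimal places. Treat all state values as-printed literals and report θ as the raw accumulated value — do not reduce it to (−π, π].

(-1.8642, -6.9935, -0.7723, 5.9850)

x' = -2.1000 + 6.1000·cos(-0.6872)·0.05 = -1.8642
y' = -6.8000 + 6.1000·sin(-0.6872)·0.05 = -6.9935
θ' = -0.6872 + (6.1000/1.6)·tan(-0.42)·0.05 = -0.7723
v' = 6.1000 − 2.3000·0.05 = 5.9850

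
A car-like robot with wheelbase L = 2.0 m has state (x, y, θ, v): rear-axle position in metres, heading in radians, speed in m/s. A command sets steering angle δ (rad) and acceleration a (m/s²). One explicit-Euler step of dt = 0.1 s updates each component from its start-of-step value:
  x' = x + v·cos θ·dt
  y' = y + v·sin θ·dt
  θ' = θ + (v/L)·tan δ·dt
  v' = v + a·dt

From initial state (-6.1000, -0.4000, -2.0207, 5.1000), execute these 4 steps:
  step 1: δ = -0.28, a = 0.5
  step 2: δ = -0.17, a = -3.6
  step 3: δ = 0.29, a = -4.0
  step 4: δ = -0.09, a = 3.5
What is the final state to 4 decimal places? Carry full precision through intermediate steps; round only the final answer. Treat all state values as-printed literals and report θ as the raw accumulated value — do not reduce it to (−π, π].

(-7.0455, -2.0954, -2.0866, 4.7400)

after step 1 (δ=-0.28, a=0.5): (-6.321788, -0.859249, -2.094026, 5.150000)
after step 2 (δ=-0.17, a=-3.6): (-6.579124, -1.305347, -2.138228, 4.790000)
after step 3 (δ=0.29, a=-4.0): (-6.836571, -1.709281, -2.066758, 4.390000)
after step 4 (δ=-0.09, a=3.5): (-7.045481, -2.095386, -2.086567, 4.740000)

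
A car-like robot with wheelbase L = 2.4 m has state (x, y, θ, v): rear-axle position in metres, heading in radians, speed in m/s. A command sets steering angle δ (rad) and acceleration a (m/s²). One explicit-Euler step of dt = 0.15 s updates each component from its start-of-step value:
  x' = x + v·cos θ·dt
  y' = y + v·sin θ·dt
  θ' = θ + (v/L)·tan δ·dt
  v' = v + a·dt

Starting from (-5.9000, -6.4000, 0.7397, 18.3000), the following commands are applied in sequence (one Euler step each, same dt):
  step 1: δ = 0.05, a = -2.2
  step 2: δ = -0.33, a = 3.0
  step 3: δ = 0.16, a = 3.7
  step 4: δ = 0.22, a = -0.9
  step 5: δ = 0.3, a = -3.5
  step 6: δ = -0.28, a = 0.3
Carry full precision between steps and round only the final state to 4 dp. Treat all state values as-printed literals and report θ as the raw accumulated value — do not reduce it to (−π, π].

after step 1 (δ=0.05, a=-2.2): (-3.872349, -4.549688, 0.796935, 17.970000)
after step 2 (δ=-0.33, a=3.0): (-1.988458, -2.621819, 0.412237, 18.420000)
after step 3 (δ=0.16, a=3.7): (0.543076, -1.514796, 0.598025, 18.975000)
after step 4 (δ=0.22, a=-0.9): (2.895357, 0.087675, 0.863224, 18.840000)
after step 5 (δ=0.3, a=-3.5): (4.732232, 2.235271, 1.227467, 18.315000)
after step 6 (δ=-0.28, a=0.3): (5.657022, 4.822189, 0.898307, 18.360000)

(5.6570, 4.8222, 0.8983, 18.3600)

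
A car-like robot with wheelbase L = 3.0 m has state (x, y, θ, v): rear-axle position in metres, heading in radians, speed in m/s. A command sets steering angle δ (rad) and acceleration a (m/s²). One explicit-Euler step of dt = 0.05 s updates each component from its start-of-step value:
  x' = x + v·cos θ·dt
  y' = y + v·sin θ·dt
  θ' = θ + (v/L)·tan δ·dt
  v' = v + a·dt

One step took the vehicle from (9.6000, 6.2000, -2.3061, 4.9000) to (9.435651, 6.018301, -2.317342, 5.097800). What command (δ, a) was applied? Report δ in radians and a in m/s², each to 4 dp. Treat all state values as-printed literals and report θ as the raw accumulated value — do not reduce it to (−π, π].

a = (v'−v)/dt = (0.197800)/0.05 = 3.9560
Δθ = θ'−θ = -0.011242;  (v·dt/L) = 4.9000·0.05/3.0 = 0.081667
tan δ = Δθ·L/(v·dt) = -0.137657  →  δ = -0.1368

δ = -0.1368, a = 3.9560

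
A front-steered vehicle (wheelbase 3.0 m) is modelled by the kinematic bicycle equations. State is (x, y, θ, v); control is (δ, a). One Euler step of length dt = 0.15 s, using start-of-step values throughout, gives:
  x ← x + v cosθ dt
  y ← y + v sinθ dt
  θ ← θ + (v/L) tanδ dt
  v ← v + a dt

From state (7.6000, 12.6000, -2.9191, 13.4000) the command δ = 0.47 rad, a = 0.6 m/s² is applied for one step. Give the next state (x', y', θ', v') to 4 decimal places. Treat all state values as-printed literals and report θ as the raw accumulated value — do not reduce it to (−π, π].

x' = 7.6000 + 13.4000·cos(-2.9191)·0.15 = 5.6395
y' = 12.6000 + 13.4000·sin(-2.9191)·0.15 = 12.1565
θ' = -2.9191 + (13.4000/3.0)·tan(0.47)·0.15 = -2.5788
v' = 13.4000 + 0.6000·0.15 = 13.4900

(5.6395, 12.1565, -2.5788, 13.4900)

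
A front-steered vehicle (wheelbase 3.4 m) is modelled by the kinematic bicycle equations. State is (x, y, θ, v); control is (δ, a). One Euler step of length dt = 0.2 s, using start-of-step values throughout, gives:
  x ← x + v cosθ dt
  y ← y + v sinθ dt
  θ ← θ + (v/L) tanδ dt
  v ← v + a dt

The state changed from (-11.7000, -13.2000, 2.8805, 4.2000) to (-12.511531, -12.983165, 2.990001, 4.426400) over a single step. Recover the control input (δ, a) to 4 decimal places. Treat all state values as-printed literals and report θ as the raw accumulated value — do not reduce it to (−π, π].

a = (v'−v)/dt = (0.226400)/0.2 = 1.1320
Δθ = θ'−θ = 0.109501;  (v·dt/L) = 4.2000·0.2/3.4 = 0.247059
tan δ = Δθ·L/(v·dt) = 0.443218  →  δ = 0.4172

δ = 0.4172, a = 1.1320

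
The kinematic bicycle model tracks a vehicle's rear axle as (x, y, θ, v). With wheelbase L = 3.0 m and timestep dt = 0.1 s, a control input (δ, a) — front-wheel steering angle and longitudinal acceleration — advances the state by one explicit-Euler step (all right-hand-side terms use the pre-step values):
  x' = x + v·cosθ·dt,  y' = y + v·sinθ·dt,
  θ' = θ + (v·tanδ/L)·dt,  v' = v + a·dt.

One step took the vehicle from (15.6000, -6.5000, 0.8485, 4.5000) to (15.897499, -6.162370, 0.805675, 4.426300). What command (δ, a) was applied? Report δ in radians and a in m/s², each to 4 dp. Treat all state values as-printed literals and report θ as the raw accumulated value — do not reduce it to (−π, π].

δ = -0.2781, a = -0.7370

a = (v'−v)/dt = (-0.073700)/0.1 = -0.7370
Δθ = θ'−θ = -0.042825;  (v·dt/L) = 4.5000·0.1/3.0 = 0.150000
tan δ = Δθ·L/(v·dt) = -0.285500  →  δ = -0.2781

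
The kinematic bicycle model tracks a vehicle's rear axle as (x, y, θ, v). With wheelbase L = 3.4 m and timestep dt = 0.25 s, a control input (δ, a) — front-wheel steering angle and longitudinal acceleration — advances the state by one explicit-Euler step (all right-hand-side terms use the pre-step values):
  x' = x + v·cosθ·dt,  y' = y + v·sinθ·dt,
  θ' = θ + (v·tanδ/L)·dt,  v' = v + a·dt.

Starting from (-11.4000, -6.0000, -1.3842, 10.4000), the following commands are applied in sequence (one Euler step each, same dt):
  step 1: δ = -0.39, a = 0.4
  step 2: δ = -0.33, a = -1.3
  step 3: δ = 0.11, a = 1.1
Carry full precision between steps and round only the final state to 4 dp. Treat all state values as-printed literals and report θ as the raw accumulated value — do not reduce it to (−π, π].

after step 1 (δ=-0.39, a=0.4): (-10.917660, -8.554868, -1.698536, 10.500000)
after step 2 (δ=-0.33, a=-1.3): (-11.252066, -11.158480, -1.962985, 10.175000)
after step 3 (δ=0.11, a=1.1): (-12.224318, -13.509095, -1.880354, 10.450000)

(-12.2243, -13.5091, -1.8804, 10.4500)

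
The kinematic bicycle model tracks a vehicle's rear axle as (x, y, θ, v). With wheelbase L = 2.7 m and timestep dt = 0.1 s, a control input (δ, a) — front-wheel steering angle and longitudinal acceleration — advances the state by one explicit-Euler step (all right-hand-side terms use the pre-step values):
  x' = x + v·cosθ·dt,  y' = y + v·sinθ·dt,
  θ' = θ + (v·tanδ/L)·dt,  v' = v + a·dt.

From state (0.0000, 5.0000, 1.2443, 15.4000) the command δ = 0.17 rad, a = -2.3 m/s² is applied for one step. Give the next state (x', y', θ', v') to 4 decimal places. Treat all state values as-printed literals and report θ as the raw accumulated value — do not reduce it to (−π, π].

(0.4939, 6.4586, 1.3422, 15.1700)

x' = 0.0000 + 15.4000·cos(1.2443)·0.1 = 0.4939
y' = 5.0000 + 15.4000·sin(1.2443)·0.1 = 6.4586
θ' = 1.2443 + (15.4000/2.7)·tan(0.17)·0.1 = 1.3422
v' = 15.4000 − 2.3000·0.1 = 15.1700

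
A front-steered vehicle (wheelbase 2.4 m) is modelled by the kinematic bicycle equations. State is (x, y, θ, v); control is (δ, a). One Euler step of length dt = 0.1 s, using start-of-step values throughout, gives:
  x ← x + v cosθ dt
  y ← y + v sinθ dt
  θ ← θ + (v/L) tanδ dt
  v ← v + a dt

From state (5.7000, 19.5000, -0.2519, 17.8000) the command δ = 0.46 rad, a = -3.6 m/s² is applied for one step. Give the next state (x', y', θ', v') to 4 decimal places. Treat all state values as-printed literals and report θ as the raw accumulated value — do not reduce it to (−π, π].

(7.4238, 19.0563, 0.1156, 17.4400)

x' = 5.7000 + 17.8000·cos(-0.2519)·0.1 = 7.4238
y' = 19.5000 + 17.8000·sin(-0.2519)·0.1 = 19.0563
θ' = -0.2519 + (17.8000/2.4)·tan(0.46)·0.1 = 0.1156
v' = 17.8000 − 3.6000·0.1 = 17.4400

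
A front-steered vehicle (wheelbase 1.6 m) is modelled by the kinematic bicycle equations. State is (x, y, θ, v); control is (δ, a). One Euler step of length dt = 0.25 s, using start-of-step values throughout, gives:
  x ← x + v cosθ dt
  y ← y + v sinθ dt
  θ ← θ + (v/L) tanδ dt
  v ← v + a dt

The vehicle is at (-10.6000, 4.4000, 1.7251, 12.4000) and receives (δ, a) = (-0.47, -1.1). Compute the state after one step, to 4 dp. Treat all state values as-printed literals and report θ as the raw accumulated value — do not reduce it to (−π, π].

x' = -10.6000 + 12.4000·cos(1.7251)·0.25 = -11.0764
y' = 4.4000 + 12.4000·sin(1.7251)·0.25 = 7.4632
θ' = 1.7251 + (12.4000/1.6)·tan(-0.47)·0.25 = 0.7409
v' = 12.4000 − 1.1000·0.25 = 12.1250

(-11.0764, 7.4632, 0.7409, 12.1250)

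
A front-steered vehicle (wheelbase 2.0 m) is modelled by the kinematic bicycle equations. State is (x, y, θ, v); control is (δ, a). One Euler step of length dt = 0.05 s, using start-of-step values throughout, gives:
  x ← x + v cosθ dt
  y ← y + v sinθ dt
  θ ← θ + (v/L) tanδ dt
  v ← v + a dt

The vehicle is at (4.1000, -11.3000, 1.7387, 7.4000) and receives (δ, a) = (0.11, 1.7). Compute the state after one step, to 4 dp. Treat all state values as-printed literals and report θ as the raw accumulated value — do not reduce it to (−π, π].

(4.0382, -10.9352, 1.7591, 7.4850)

x' = 4.1000 + 7.4000·cos(1.7387)·0.05 = 4.0382
y' = -11.3000 + 7.4000·sin(1.7387)·0.05 = -10.9352
θ' = 1.7387 + (7.4000/2.0)·tan(0.11)·0.05 = 1.7591
v' = 7.4000 + 1.7000·0.05 = 7.4850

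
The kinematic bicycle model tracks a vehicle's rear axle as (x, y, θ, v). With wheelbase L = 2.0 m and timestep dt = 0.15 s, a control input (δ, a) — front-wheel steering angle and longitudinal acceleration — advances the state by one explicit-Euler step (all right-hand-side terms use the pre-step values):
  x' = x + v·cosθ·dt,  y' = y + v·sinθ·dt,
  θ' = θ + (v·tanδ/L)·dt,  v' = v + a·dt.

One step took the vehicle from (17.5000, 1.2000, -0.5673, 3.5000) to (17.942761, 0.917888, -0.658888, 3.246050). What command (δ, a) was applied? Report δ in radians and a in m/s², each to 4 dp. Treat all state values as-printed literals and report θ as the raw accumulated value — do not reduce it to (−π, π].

δ = -0.3357, a = -1.6930

a = (v'−v)/dt = (-0.253950)/0.15 = -1.6930
Δθ = θ'−θ = -0.091588;  (v·dt/L) = 3.5000·0.15/2.0 = 0.262500
tan δ = Δθ·L/(v·dt) = -0.348907  →  δ = -0.3357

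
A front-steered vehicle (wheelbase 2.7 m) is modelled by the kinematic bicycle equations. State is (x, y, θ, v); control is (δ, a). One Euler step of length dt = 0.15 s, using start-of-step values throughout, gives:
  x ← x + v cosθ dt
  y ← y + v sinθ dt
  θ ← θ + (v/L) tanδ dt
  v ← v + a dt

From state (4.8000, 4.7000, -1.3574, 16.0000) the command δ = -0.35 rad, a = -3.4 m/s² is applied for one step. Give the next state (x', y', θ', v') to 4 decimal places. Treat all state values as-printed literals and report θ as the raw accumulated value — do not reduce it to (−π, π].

(5.3083, 2.3544, -1.6819, 15.4900)

x' = 4.8000 + 16.0000·cos(-1.3574)·0.15 = 5.3083
y' = 4.7000 + 16.0000·sin(-1.3574)·0.15 = 2.3544
θ' = -1.3574 + (16.0000/2.7)·tan(-0.35)·0.15 = -1.6819
v' = 16.0000 − 3.4000·0.15 = 15.4900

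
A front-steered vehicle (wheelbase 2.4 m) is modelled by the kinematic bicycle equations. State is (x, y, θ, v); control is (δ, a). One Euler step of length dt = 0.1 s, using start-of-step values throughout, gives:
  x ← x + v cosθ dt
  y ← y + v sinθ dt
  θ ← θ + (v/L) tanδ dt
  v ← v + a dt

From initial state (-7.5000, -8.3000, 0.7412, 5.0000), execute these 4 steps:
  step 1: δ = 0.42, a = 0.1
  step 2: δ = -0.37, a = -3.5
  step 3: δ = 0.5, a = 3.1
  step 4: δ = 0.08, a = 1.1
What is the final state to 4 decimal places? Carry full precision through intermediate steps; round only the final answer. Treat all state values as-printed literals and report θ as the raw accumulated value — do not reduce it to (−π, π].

(-6.1302, -6.8961, 0.8759, 5.0800)

after step 1 (δ=0.42, a=0.1): (-7.131171, -7.962413, 0.834236, 5.010000)
after step 2 (δ=-0.37, a=-3.5): (-6.794627, -7.591281, 0.753270, 4.660000)
after step 3 (δ=0.5, a=3.1): (-6.454700, -7.272524, 0.859343, 4.970000)
after step 4 (δ=0.08, a=1.1): (-6.130192, -6.896089, 0.875945, 5.080000)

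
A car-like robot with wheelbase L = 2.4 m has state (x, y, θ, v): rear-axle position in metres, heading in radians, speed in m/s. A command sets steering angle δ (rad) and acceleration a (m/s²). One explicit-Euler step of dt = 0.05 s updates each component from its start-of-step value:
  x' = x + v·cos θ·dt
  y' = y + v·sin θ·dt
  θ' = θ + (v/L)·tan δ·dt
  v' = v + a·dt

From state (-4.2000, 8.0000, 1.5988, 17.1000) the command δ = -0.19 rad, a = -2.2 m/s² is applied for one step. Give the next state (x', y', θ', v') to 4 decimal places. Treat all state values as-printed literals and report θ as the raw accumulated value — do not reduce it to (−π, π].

(-4.2239, 8.8547, 1.5303, 16.9900)

x' = -4.2000 + 17.1000·cos(1.5988)·0.05 = -4.2239
y' = 8.0000 + 17.1000·sin(1.5988)·0.05 = 8.8547
θ' = 1.5988 + (17.1000/2.4)·tan(-0.19)·0.05 = 1.5303
v' = 17.1000 − 2.2000·0.05 = 16.9900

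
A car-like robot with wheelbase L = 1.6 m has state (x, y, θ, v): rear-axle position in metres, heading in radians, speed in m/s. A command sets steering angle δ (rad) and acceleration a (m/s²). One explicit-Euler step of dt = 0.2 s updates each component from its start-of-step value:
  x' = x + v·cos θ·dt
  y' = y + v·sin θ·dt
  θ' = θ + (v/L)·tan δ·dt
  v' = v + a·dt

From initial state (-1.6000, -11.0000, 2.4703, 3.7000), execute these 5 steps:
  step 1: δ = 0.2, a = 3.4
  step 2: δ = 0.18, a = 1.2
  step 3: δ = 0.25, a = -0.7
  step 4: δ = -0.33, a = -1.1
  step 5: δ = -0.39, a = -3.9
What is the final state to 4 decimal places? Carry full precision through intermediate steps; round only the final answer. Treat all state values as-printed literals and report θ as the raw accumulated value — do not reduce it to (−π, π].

after step 1 (δ=0.2, a=3.4): (-2.179434, -10.539721, 2.564053, 4.380000)
after step 2 (δ=0.18, a=1.2): (-2.913354, -10.061457, 2.663682, 4.620000)
after step 3 (δ=0.25, a=-0.7): (-3.733827, -9.636486, 2.811142, 4.480000)
after step 4 (δ=-0.33, a=-1.1): (-4.581350, -9.345761, 2.619328, 4.260000)
after step 5 (δ=-0.39, a=-3.9): (-5.319771, -8.920745, 2.400441, 3.480000)

(-5.3198, -8.9207, 2.4004, 3.4800)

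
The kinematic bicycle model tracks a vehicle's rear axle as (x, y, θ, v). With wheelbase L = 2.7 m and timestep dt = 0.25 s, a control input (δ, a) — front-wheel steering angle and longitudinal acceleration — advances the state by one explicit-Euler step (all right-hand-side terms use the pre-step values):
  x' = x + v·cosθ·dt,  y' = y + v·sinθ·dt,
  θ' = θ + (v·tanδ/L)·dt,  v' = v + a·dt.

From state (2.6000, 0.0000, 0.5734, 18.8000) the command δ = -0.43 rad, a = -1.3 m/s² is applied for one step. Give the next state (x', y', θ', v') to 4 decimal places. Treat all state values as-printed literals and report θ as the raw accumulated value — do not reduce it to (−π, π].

x' = 2.6000 + 18.8000·cos(0.5734)·0.25 = 6.5483
y' = 0.0000 + 18.8000·sin(0.5734)·0.25 = 2.5497
θ' = 0.5734 + (18.8000/2.7)·tan(-0.43)·0.25 = -0.2249
v' = 18.8000 − 1.3000·0.25 = 18.4750

(6.5483, 2.5497, -0.2249, 18.4750)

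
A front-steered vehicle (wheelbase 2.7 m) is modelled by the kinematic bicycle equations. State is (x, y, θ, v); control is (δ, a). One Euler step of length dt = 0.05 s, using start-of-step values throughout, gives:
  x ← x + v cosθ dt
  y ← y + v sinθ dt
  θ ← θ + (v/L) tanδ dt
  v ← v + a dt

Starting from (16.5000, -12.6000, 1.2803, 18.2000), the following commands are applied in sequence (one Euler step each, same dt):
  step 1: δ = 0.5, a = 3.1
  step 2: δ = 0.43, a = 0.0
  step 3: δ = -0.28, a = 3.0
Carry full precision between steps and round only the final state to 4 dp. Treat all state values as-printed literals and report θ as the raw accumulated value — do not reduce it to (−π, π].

(16.8127, -9.8989, 1.5226, 18.5050)

after step 1 (δ=0.5, a=3.1): (16.760649, -11.728127, 1.464424, 18.355000)
after step 2 (δ=0.43, a=0.0): (16.858088, -10.815565, 1.620313, 18.355000)
after step 3 (δ=-0.28, a=3.0): (16.812663, -9.898940, 1.522571, 18.505000)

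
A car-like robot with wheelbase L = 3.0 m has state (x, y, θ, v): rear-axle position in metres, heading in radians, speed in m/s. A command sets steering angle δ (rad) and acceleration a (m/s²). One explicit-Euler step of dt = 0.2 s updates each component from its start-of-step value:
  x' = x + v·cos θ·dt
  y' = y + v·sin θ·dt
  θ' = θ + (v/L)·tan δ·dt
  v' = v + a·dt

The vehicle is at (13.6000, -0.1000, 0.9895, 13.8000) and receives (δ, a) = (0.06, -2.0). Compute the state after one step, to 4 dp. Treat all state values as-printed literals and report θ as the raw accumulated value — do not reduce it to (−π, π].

x' = 13.6000 + 13.8000·cos(0.9895)·0.2 = 15.1155
y' = -0.1000 + 13.8000·sin(0.9895)·0.2 = 2.2067
θ' = 0.9895 + (13.8000/3.0)·tan(0.06)·0.2 = 1.0448
v' = 13.8000 − 2.0000·0.2 = 13.4000

(15.1155, 2.2067, 1.0448, 13.4000)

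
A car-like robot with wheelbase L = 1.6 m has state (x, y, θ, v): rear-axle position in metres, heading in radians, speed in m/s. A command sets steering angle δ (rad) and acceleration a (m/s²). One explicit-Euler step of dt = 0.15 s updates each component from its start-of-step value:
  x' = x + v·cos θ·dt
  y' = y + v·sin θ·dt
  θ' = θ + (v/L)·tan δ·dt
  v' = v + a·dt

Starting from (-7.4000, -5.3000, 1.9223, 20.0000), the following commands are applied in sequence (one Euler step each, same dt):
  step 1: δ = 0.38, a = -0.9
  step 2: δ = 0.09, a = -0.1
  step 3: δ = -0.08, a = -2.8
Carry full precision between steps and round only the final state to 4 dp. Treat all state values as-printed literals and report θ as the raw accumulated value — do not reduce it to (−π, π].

(-13.9315, -0.2464, 2.6901, 19.4300)

after step 1 (δ=0.38, a=-0.9): (-8.432930, -2.483432, 2.671199, 19.865000)
after step 2 (δ=0.09, a=-0.1): (-11.089049, -1.132898, 2.839264, 19.850000)
after step 3 (δ=-0.08, a=-2.8): (-13.931506, -0.246364, 2.690070, 19.430000)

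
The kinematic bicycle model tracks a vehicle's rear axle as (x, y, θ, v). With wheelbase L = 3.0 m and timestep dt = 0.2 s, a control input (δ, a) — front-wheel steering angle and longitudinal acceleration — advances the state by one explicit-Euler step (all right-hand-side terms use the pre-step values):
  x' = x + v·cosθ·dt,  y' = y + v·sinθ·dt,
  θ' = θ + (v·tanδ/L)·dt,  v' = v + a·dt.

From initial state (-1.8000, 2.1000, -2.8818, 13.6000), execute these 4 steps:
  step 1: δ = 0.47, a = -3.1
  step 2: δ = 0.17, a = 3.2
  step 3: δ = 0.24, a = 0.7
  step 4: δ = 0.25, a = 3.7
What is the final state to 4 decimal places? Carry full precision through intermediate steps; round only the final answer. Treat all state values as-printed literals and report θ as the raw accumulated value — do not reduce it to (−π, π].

(-9.4087, -4.8326, -1.8163, 14.5000)

after step 1 (δ=0.47, a=-3.1): (-4.428726, 1.401286, -2.421244, 12.980000)
after step 2 (δ=0.17, a=3.2): (-6.379817, -0.311157, -2.272704, 13.620000)
after step 3 (δ=0.24, a=0.7): (-8.138637, -2.391235, -2.050501, 13.760000)
after step 4 (δ=0.25, a=3.7): (-9.408733, -4.832620, -1.816267, 14.500000)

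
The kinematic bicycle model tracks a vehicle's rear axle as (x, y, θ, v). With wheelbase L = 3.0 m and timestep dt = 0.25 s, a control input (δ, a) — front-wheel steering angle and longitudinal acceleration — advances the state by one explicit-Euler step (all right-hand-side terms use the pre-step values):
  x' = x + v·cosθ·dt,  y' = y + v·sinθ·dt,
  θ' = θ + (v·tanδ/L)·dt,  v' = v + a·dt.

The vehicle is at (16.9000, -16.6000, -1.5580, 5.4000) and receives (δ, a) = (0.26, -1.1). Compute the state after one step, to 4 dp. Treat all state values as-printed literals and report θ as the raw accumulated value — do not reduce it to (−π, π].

x' = 16.9000 + 5.4000·cos(-1.5580)·0.25 = 16.9173
y' = -16.6000 + 5.4000·sin(-1.5580)·0.25 = -17.9499
θ' = -1.5580 + (5.4000/3.0)·tan(0.26)·0.25 = -1.4383
v' = 5.4000 − 1.1000·0.25 = 5.1250

(16.9173, -17.9499, -1.4383, 5.1250)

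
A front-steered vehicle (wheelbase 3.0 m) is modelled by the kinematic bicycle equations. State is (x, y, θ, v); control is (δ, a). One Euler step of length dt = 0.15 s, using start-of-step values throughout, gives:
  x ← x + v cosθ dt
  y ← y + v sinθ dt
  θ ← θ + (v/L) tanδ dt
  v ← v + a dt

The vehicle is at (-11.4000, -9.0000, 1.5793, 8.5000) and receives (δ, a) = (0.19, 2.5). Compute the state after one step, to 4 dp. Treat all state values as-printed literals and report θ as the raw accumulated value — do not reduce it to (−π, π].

(-11.4108, -7.7250, 1.6610, 8.8750)

x' = -11.4000 + 8.5000·cos(1.5793)·0.15 = -11.4108
y' = -9.0000 + 8.5000·sin(1.5793)·0.15 = -7.7250
θ' = 1.5793 + (8.5000/3.0)·tan(0.19)·0.15 = 1.6610
v' = 8.5000 + 2.5000·0.15 = 8.8750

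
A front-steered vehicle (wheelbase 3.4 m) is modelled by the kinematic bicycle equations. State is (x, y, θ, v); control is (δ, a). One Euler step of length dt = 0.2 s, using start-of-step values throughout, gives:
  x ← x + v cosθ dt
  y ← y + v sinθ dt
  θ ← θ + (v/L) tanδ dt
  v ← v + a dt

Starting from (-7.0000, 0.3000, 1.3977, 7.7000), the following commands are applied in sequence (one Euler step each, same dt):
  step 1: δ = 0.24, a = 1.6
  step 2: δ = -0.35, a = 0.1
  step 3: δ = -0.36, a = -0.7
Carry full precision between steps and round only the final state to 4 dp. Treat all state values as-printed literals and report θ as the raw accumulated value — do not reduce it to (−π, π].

after step 1 (δ=0.24, a=1.6): (-6.734761, 1.816987, 1.508542, 8.020000)
after step 2 (δ=-0.35, a=0.1): (-6.634970, 3.417879, 1.336335, 8.040000)
after step 3 (δ=-0.36, a=-0.7): (-6.261400, 4.981884, 1.158318, 7.900000)

(-6.2614, 4.9819, 1.1583, 7.9000)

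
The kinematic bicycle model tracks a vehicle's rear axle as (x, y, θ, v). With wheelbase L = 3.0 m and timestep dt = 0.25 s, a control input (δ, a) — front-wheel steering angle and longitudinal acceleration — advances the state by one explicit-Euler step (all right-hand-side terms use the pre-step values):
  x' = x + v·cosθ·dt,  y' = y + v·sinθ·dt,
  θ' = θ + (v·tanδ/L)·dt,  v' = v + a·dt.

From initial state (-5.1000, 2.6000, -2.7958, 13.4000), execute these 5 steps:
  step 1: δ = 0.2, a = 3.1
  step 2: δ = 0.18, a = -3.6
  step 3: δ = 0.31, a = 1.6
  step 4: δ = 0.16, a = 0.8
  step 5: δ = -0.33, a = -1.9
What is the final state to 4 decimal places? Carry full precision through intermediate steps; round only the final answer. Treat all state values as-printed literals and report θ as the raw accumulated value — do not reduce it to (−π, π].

after step 1 (δ=0.2, a=3.1): (-8.251704, 1.464543, -2.569440, 14.175000)
after step 2 (δ=0.18, a=-3.6): (-11.231068, -0.454195, -2.354489, 13.275000)
after step 3 (δ=0.31, a=1.6): (-13.573773, -2.804905, -2.000127, 13.675000)
after step 4 (δ=0.16, a=0.8): (-14.996868, -5.913385, -1.816221, 13.875000)
after step 5 (δ=-0.33, a=-1.9): (-15.839666, -9.278191, -2.212266, 13.400000)

(-15.8397, -9.2782, -2.2123, 13.4000)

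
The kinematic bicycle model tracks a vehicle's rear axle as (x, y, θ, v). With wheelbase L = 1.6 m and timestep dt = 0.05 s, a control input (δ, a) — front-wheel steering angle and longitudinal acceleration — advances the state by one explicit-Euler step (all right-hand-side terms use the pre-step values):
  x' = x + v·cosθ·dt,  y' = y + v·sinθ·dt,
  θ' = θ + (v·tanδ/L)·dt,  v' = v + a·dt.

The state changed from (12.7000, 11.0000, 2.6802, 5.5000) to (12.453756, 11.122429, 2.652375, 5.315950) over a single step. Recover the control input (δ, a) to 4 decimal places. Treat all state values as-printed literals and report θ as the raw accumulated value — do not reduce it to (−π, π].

a = (v'−v)/dt = (-0.184050)/0.05 = -3.6810
Δθ = θ'−θ = -0.027825;  (v·dt/L) = 5.5000·0.05/1.6 = 0.171875
tan δ = Δθ·L/(v·dt) = -0.161891  →  δ = -0.1605

δ = -0.1605, a = -3.6810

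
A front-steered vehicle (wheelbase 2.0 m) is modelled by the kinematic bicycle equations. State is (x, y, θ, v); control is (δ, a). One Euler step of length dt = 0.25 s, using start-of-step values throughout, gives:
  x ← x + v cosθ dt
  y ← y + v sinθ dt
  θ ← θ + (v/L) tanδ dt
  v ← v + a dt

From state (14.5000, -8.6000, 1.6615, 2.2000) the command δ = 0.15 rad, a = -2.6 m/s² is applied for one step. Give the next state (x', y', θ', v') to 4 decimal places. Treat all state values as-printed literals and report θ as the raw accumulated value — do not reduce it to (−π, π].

(14.4502, -8.0523, 1.7031, 1.5500)

x' = 14.5000 + 2.2000·cos(1.6615)·0.25 = 14.4502
y' = -8.6000 + 2.2000·sin(1.6615)·0.25 = -8.0523
θ' = 1.6615 + (2.2000/2.0)·tan(0.15)·0.25 = 1.7031
v' = 2.2000 − 2.6000·0.25 = 1.5500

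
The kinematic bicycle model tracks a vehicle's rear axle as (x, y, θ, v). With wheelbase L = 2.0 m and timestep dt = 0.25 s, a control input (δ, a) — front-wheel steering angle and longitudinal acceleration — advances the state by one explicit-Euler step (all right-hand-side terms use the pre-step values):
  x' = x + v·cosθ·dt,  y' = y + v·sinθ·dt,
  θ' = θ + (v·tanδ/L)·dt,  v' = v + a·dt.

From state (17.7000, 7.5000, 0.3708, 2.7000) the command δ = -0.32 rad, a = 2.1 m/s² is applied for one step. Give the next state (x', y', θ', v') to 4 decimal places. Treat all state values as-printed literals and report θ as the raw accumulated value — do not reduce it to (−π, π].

(18.3291, 7.7446, 0.2590, 3.2250)

x' = 17.7000 + 2.7000·cos(0.3708)·0.25 = 18.3291
y' = 7.5000 + 2.7000·sin(0.3708)·0.25 = 7.7446
θ' = 0.3708 + (2.7000/2.0)·tan(-0.32)·0.25 = 0.2590
v' = 2.7000 + 2.1000·0.25 = 3.2250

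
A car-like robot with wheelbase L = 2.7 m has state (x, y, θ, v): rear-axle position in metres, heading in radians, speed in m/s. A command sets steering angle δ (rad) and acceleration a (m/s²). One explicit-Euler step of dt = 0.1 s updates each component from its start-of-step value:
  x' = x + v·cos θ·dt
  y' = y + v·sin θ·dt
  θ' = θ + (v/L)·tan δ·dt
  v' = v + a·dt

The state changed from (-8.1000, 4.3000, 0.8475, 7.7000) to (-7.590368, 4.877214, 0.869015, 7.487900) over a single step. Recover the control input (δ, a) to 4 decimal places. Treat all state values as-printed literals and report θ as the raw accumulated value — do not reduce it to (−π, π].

δ = 0.0753, a = -2.1210

a = (v'−v)/dt = (-0.212100)/0.1 = -2.1210
Δθ = θ'−θ = 0.021515;  (v·dt/L) = 7.7000·0.1/2.7 = 0.285185
tan δ = Δθ·L/(v·dt) = 0.075442  →  δ = 0.0753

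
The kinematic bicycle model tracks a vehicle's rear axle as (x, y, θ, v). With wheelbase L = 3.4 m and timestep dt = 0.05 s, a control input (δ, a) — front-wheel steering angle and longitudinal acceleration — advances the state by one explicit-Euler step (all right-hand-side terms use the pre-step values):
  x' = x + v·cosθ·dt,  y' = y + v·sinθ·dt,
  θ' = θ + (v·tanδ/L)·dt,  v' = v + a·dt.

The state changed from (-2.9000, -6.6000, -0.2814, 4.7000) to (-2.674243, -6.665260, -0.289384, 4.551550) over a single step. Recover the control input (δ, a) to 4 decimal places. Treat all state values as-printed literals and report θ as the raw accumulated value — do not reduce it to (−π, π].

δ = -0.1150, a = -2.9690

a = (v'−v)/dt = (-0.148450)/0.05 = -2.9690
Δθ = θ'−θ = -0.007984;  (v·dt/L) = 4.7000·0.05/3.4 = 0.069118
tan δ = Δθ·L/(v·dt) = -0.115513  →  δ = -0.1150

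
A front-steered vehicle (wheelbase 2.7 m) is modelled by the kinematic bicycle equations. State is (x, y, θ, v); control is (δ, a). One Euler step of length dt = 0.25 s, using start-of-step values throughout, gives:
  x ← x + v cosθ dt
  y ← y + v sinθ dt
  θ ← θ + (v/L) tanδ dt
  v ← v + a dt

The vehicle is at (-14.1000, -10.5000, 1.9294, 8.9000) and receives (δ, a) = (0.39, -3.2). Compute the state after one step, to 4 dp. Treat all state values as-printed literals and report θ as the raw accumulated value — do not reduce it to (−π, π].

x' = -14.1000 + 8.9000·cos(1.9294)·0.25 = -14.8809
y' = -10.5000 + 8.9000·sin(1.9294)·0.25 = -8.4165
θ' = 1.9294 + (8.9000/2.7)·tan(0.39)·0.25 = 2.2681
v' = 8.9000 − 3.2000·0.25 = 8.1000

(-14.8809, -8.4165, 2.2681, 8.1000)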